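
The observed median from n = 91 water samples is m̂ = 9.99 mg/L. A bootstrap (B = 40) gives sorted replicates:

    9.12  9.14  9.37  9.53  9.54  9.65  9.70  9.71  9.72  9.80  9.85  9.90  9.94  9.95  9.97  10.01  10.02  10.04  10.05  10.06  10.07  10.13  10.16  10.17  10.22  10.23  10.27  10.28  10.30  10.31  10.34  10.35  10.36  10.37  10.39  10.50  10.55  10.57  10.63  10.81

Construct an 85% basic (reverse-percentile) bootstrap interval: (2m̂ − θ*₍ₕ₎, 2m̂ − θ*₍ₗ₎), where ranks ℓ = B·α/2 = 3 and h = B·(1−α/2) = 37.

(9.43, 10.61)

Percentile endpoints at ranks 3 and 37: θ*₍3₎ = 9.37, θ*₍37₎ = 10.55.
Basic interval reflects these around m̂:
  lower = 2 × 9.99 − 10.55 = 9.43
  upper = 2 × 9.99 − 9.37 = 10.61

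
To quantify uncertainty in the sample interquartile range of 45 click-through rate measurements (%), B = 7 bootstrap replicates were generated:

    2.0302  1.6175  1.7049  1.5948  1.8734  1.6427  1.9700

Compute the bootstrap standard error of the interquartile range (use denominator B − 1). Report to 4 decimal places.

SE* = 0.1791

Bootstrap SE is the standard deviation of the 7 replicate interquartile ranges.
Mean of replicates: (2.0302 + 1.6175 + 1.7049 + 1.5948 + 1.8734 + 1.6427 + 1.9700) / 7 = 12.43350 / 7 = 1.77621
Sum of squared deviations: (+0.25399)² + (−0.15871)² + (−0.07131)² + (−0.18141)² + (+0.09719)² + (−0.13351)² + (+0.19379)² = 0.19252
Variance = 0.19252 / 6 = 0.03209
SE* = √0.03209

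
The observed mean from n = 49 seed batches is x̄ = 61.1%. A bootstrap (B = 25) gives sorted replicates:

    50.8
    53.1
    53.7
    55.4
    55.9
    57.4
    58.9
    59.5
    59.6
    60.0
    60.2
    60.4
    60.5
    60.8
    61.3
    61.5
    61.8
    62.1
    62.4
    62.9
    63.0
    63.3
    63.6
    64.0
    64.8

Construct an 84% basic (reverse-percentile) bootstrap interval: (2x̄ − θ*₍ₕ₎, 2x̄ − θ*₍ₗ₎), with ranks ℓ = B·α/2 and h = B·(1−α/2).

(58.6, 69.1)

Percentile endpoints at ranks 2 and 23: θ*₍2₎ = 53.1, θ*₍23₎ = 63.6.
Basic interval reflects these around x̄:
  lower = 2 × 61.1 − 63.6 = 58.6
  upper = 2 × 61.1 − 53.1 = 69.1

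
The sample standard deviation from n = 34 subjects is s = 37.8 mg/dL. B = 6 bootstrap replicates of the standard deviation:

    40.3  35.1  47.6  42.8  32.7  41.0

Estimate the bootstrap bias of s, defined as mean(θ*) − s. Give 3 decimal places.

bias = +2.117

mean(θ*) = (40.3 + 35.1 + 47.6 + 42.8 + 32.7 + 41.0) / 6 = 39.9167
bias = 39.9167 − 37.8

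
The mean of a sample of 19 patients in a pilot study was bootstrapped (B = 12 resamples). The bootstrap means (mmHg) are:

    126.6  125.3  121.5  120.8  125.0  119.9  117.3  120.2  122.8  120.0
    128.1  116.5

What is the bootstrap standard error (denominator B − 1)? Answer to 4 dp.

Bootstrap SE is the standard deviation of the 12 replicate means.
Mean of replicates: (126.6 + 125.3 + 121.5 + 120.8 + 125.0 + 119.9 + 117.3 + 120.2 + 122.8 + 120.0 + 128.1 + 116.5) / 12 = 1464.00000 / 12 = 122.00000
Sum of squared deviations: (+4.60000)² + (+3.30000)² + (−0.50000)² + (−1.20000)² + (+3.00000)² + (−2.10000)² + (−4.70000)² + (−1.80000)² + (+0.80000)² + (−2.00000)² + (+6.10000)² + (−5.50000)² = 144.58000
Variance = 144.58000 / 11 = 13.14364
SE* = √13.14364

SE* = 3.6254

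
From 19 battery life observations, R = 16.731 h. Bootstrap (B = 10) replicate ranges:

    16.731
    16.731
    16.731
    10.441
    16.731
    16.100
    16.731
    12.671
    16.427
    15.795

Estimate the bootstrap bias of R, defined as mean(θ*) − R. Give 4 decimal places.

mean(θ*) = (16.731 + 16.731 + 16.731 + 10.441 + 16.731 + 16.100 + 16.731 + 12.671 + 16.427 + 15.795) / 10 = 15.50890
bias = 15.50890 − 16.731

bias = −1.2221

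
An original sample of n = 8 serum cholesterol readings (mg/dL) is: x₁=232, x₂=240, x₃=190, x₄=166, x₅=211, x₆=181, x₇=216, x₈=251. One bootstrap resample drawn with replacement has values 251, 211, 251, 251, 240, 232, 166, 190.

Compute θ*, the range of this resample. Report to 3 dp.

θ* = 85.000

Range = 251 − 166 = 85.000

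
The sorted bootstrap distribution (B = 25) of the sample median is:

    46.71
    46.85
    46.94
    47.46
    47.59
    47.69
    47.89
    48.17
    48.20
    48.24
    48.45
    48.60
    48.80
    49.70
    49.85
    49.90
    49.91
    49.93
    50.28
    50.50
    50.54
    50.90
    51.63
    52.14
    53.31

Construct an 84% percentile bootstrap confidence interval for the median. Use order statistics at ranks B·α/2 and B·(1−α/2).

α = 0.16; lower rank = 25 × 0.080 = 2; upper rank = 25 × 0.920 = 23.
The 2nd smallest replicate is 46.85; the 23rd is 51.63.

(46.85, 51.63)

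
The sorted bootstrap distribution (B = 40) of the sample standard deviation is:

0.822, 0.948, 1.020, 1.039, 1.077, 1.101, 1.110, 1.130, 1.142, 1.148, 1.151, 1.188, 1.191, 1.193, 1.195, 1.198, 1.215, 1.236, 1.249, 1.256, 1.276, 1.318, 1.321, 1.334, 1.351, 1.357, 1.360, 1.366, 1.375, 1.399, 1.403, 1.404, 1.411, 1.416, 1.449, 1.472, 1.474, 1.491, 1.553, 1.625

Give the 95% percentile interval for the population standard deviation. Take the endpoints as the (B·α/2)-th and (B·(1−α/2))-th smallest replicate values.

(0.822, 1.553)

α = 0.05; lower rank = 40 × 0.025 = 1; upper rank = 40 × 0.975 = 39.
The 1st smallest replicate is 0.822; the 39th is 1.553.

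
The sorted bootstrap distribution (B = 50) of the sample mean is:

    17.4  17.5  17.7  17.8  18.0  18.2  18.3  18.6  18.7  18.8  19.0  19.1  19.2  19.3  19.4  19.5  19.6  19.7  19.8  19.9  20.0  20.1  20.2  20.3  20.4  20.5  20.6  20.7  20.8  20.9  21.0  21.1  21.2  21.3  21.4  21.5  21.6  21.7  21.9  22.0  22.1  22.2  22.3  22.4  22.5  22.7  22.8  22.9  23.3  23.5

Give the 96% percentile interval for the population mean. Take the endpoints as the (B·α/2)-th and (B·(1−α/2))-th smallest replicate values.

(17.4, 23.3)

α = 0.04; lower rank = 50 × 0.020 = 1; upper rank = 50 × 0.980 = 49.
The 1st smallest replicate is 17.4; the 49th is 23.3.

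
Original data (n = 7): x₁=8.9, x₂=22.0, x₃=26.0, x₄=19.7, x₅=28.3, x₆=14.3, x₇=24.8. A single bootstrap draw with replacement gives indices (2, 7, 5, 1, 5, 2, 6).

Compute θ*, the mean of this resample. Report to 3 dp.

Resample values: 22.0, 24.8, 28.3, 8.9, 28.3, 22.0, 14.3.
Mean = (22.0 + 24.8 + 28.3 + 8.9 + 28.3 + 22.0 + 14.3) / 7 = 148.60 / 7 = 21.229

θ* = 21.229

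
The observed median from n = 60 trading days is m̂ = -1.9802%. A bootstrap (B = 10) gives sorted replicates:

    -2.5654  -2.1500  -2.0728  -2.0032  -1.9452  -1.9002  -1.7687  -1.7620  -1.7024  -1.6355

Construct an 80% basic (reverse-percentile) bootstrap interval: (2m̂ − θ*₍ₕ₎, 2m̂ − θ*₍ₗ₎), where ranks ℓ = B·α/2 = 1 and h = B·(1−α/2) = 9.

Percentile endpoints at ranks 1 and 9: θ*₍1₎ = -2.5654, θ*₍9₎ = -1.7024.
Basic interval reflects these around m̂:
  lower = 2 × -1.9802 − -1.7024 = -2.2580
  upper = 2 × -1.9802 − -2.5654 = -1.3950

(-2.2580, -1.3950)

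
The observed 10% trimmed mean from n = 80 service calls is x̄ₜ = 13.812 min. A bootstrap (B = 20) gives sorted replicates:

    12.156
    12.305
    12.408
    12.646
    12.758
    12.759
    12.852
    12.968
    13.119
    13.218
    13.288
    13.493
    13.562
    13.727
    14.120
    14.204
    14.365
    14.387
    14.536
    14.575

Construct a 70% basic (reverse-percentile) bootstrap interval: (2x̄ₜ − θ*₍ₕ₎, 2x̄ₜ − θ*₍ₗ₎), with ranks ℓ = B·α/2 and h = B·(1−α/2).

Percentile endpoints at ranks 3 and 17: θ*₍3₎ = 12.408, θ*₍17₎ = 14.365.
Basic interval reflects these around x̄ₜ:
  lower = 2 × 13.812 − 14.365 = 13.259
  upper = 2 × 13.812 − 12.408 = 15.216

(13.259, 15.216)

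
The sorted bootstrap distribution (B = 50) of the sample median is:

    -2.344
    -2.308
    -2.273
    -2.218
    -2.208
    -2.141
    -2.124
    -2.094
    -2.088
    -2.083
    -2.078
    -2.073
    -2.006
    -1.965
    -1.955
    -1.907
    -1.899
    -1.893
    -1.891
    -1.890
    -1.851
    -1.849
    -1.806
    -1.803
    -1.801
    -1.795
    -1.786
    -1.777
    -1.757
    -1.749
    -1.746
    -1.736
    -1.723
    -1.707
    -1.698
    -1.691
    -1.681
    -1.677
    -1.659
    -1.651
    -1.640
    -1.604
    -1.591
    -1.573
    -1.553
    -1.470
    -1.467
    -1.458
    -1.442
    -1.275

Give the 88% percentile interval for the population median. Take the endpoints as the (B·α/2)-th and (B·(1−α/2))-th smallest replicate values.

α = 0.12; lower rank = 50 × 0.060 = 3; upper rank = 50 × 0.940 = 47.
The 3rd smallest replicate is -2.273; the 47th is -1.467.

(-2.273, -1.467)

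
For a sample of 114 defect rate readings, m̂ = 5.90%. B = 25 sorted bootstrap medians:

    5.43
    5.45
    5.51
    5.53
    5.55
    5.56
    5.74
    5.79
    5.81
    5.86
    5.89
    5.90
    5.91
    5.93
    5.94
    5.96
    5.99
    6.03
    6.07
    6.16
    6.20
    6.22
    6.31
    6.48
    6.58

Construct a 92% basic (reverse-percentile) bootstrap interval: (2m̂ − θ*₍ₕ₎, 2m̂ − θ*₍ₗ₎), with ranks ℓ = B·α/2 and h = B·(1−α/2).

(5.32, 6.37)

Percentile endpoints at ranks 1 and 24: θ*₍1₎ = 5.43, θ*₍24₎ = 6.48.
Basic interval reflects these around m̂:
  lower = 2 × 5.90 − 6.48 = 5.32
  upper = 2 × 5.90 − 5.43 = 6.37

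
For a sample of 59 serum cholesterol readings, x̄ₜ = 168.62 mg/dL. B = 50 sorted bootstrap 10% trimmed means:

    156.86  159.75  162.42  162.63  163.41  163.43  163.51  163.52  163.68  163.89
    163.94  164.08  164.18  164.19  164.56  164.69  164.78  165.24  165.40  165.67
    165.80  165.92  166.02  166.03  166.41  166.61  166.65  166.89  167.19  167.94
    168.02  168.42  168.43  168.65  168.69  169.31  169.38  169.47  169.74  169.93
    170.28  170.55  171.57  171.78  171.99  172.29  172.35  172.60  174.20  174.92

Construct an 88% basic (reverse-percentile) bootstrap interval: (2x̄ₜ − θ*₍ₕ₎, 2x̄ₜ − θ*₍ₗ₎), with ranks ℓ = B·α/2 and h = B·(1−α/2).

Percentile endpoints at ranks 3 and 47: θ*₍3₎ = 162.42, θ*₍47₎ = 172.35.
Basic interval reflects these around x̄ₜ:
  lower = 2 × 168.62 − 172.35 = 164.89
  upper = 2 × 168.62 − 162.42 = 174.82

(164.89, 174.82)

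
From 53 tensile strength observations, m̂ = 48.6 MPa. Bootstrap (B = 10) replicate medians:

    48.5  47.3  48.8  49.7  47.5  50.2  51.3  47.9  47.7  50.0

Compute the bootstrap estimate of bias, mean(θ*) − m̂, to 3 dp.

mean(θ*) = (48.5 + 47.3 + 48.8 + 49.7 + 47.5 + 50.2 + 51.3 + 47.9 + 47.7 + 50.0) / 10 = 48.8900
bias = 48.8900 − 48.6

bias = +0.290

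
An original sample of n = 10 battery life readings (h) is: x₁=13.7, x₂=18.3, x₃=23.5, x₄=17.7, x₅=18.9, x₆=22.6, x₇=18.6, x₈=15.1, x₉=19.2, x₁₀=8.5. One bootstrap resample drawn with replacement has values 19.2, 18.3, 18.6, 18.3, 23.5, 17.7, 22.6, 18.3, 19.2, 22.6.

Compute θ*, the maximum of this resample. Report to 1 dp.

θ* = 23.5

Maximum = 23.5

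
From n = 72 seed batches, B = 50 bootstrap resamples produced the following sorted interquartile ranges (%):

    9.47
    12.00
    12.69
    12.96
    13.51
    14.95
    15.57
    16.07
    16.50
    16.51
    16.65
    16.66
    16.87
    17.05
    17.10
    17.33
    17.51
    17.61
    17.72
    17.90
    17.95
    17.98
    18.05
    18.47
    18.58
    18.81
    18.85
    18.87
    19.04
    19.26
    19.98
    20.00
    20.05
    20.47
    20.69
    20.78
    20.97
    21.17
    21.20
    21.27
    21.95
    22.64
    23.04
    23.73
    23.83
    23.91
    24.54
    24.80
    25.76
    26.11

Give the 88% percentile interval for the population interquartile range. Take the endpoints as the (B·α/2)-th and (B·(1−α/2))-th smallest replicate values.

(12.69, 24.54)

α = 0.12; lower rank = 50 × 0.060 = 3; upper rank = 50 × 0.940 = 47.
The 3rd smallest replicate is 12.69; the 47th is 24.54.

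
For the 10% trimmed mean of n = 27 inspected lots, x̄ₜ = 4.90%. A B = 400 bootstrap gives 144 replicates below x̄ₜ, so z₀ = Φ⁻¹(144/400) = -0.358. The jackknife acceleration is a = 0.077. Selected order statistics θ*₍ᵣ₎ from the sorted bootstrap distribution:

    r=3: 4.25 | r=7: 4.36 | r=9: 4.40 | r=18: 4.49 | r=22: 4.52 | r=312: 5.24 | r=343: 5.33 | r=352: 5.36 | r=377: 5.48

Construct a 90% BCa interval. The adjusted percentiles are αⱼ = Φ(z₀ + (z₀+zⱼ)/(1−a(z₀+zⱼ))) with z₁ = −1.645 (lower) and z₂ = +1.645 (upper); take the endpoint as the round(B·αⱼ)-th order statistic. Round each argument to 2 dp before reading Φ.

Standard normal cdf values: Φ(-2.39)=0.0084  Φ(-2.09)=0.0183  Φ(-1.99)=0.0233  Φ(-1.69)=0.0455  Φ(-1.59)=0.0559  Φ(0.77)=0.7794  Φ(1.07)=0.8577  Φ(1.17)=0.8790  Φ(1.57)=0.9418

Lower: z₀ + z₁ = -0.358 + (-1.645) = -2.003; 1 − a(z₀+z₁) = 1 − (0.077)(-2.003) = 1.1542; argument = -0.358 + (-2.003)/1.1542 = -2.0934 → -2.09.
α₁ = Φ(-2.09) = 0.0183; rank = round(400 × 0.0183) = 7; θ*₍7₎ = 4.36.
Upper: z₀ + z₂ = 1.287; 1 − a(z₀+z₂) = 0.9009; argument = 1.0706 → 1.07; α₂ = 0.8577; rank = 343; θ*₍343₎ = 5.33.

(4.36, 5.33)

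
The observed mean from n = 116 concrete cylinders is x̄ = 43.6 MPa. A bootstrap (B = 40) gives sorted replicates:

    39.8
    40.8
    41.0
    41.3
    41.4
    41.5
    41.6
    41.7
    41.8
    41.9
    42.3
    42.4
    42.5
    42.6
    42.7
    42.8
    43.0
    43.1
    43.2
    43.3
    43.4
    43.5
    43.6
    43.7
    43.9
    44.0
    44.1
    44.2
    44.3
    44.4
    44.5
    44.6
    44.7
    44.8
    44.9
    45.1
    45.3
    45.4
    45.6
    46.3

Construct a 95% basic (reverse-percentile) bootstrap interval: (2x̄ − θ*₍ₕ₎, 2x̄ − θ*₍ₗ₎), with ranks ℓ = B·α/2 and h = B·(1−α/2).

Percentile endpoints at ranks 1 and 39: θ*₍1₎ = 39.8, θ*₍39₎ = 45.6.
Basic interval reflects these around x̄:
  lower = 2 × 43.6 − 45.6 = 41.6
  upper = 2 × 43.6 − 39.8 = 47.4

(41.6, 47.4)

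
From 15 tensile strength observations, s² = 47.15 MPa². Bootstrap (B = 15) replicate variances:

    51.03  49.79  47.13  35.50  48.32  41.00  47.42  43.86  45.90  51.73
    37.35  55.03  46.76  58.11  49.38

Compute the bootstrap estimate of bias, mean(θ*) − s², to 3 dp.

mean(θ*) = (51.03 + 49.79 + 47.13 + 35.50 + 48.32 + 41.00 + 47.42 + 43.86 + 45.90 + 51.73 + 37.35 + 55.03 + 46.76 + 58.11 + 49.38) / 15 = 47.2207
bias = 47.2207 − 47.15

bias = +0.071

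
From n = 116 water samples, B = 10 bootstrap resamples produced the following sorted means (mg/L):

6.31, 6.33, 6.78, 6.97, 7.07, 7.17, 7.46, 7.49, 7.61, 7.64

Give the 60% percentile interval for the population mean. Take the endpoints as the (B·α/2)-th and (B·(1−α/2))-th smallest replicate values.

(6.33, 7.49)

α = 0.40; lower rank = 10 × 0.200 = 2; upper rank = 10 × 0.800 = 8.
The 2nd smallest replicate is 6.33; the 8th is 7.49.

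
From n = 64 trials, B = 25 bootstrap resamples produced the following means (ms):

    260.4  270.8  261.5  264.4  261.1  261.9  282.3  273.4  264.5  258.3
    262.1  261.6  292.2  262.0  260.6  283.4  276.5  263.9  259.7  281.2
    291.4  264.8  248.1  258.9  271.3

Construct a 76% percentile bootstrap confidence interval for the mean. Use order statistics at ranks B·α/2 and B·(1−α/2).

(258.9, 282.3)

Sorted replicates: 248.1, 258.3, 258.9, 259.7, 260.4, 260.6, 261.1, 261.5, 261.6, 261.9, 262.0, 262.1, 263.9, 264.4, 264.5, 264.8, 270.8, 271.3, 273.4, 276.5, 281.2, 282.3, 283.4, 291.4, 292.2
α = 0.24; lower rank = 25 × 0.120 = 3; upper rank = 25 × 0.880 = 22.
The 3rd smallest replicate is 258.9; the 22nd is 282.3.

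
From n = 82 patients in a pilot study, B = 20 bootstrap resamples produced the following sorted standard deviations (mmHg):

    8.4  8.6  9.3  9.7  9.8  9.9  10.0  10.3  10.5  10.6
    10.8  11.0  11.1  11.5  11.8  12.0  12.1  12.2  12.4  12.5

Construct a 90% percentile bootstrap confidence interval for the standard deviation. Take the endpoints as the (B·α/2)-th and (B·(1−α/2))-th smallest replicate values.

α = 0.10; lower rank = 20 × 0.050 = 1; upper rank = 20 × 0.950 = 19.
The 1st smallest replicate is 8.4; the 19th is 12.4.

(8.4, 12.4)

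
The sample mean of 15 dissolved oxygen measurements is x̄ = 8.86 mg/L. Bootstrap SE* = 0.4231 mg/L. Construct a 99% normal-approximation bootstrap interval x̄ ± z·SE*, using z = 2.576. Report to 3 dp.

(7.770, 9.950)

Margin = 2.576 × 0.4231 = 1.0899
Interval: 8.86 ± 1.0899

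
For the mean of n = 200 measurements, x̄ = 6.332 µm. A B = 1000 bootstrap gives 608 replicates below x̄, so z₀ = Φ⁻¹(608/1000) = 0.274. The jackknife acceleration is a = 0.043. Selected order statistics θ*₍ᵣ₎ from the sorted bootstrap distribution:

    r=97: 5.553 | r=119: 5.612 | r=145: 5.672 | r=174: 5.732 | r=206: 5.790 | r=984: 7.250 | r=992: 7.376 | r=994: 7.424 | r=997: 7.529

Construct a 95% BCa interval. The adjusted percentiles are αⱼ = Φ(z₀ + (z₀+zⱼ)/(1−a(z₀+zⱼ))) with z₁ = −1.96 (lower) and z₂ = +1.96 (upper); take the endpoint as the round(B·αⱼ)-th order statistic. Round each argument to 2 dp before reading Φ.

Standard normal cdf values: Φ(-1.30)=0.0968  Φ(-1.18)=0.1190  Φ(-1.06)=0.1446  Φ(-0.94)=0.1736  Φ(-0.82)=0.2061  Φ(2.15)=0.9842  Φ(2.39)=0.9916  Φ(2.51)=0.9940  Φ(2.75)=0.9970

Lower: z₀ + z₁ = 0.274 + (-1.960) = -1.686; 1 − a(z₀+z₁) = 1 − (0.043)(-1.686) = 1.0725; argument = 0.274 + (-1.686)/1.0725 = -1.2980 → -1.30.
α₁ = Φ(-1.30) = 0.0968; rank = round(1000 × 0.0968) = 97; θ*₍97₎ = 5.553.
Upper: z₀ + z₂ = 2.234; 1 − a(z₀+z₂) = 0.9039; argument = 2.7454 → 2.75; α₂ = 0.9970; rank = 997; θ*₍997₎ = 7.529.

(5.553, 7.529)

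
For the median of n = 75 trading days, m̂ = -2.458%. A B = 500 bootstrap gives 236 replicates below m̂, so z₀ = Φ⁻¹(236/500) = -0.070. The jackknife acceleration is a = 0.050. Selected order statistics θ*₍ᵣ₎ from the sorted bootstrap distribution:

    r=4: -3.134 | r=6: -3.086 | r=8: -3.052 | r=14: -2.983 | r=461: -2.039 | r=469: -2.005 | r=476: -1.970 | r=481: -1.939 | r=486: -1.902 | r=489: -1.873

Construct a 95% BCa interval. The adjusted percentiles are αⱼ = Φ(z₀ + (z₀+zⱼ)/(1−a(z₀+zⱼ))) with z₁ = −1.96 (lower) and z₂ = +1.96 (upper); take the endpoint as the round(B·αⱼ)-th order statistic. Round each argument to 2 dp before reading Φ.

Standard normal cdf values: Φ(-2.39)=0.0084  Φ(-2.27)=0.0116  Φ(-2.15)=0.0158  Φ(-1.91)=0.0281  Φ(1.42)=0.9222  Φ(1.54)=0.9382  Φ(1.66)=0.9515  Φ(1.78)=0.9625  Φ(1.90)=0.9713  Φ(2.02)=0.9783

Lower: z₀ + z₁ = -0.070 + (-1.960) = -2.030; 1 − a(z₀+z₁) = 1 − (0.050)(-2.030) = 1.1015; argument = -0.070 + (-2.030)/1.1015 = -1.9129 → -1.91.
α₁ = Φ(-1.91) = 0.0281; rank = round(500 × 0.0281) = 14; θ*₍14₎ = -2.983.
Upper: z₀ + z₂ = 1.890; 1 − a(z₀+z₂) = 0.9055; argument = 2.0172 → 2.02; α₂ = 0.9783; rank = 489; θ*₍489₎ = -1.873.

(-2.983, -1.873)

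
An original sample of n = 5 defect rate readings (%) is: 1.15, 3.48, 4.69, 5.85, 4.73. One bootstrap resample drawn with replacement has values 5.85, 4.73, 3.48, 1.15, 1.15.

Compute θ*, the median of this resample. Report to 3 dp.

θ* = 3.480

Sorted: 1.15, 1.15, 3.48, 4.73, 5.85
Median = middle value = 3.480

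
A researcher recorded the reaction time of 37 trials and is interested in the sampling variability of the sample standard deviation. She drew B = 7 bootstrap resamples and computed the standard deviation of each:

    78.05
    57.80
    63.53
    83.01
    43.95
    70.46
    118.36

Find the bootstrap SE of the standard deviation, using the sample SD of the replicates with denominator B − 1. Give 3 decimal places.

Bootstrap SE is the standard deviation of the 7 replicate standard deviations.
Mean of replicates: (78.05 + 57.80 + 63.53 + 83.01 + 43.95 + 70.46 + 118.36) / 7 = 515.1600 / 7 = 73.5943
Sum of squared deviations: (+4.4557)² + (−15.7943)² + (−10.0643)² + (+9.4157)² + (−29.6443)² + (−3.1343)² + (+44.7657)² = 3351.8350
Variance = 3351.8350 / 6 = 558.6392
SE* = √558.6392

SE* = 23.636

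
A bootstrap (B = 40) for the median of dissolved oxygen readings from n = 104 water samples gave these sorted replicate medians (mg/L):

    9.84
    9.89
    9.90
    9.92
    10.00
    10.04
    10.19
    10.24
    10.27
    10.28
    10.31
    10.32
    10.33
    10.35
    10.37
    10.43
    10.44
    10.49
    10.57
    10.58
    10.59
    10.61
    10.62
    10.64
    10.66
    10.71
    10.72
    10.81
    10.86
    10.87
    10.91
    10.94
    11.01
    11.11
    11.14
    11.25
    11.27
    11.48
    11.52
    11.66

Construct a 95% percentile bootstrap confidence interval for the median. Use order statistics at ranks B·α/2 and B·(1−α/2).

α = 0.05; lower rank = 40 × 0.025 = 1; upper rank = 40 × 0.975 = 39.
The 1st smallest replicate is 9.84; the 39th is 11.52.

(9.84, 11.52)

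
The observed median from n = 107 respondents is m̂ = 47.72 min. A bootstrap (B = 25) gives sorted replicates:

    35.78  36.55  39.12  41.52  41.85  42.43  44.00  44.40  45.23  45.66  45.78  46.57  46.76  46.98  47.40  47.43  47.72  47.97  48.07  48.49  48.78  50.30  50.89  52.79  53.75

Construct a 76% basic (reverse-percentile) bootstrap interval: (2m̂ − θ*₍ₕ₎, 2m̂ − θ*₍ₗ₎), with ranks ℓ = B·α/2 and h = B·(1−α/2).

(45.14, 56.32)

Percentile endpoints at ranks 3 and 22: θ*₍3₎ = 39.12, θ*₍22₎ = 50.30.
Basic interval reflects these around m̂:
  lower = 2 × 47.72 − 50.30 = 45.14
  upper = 2 × 47.72 − 39.12 = 56.32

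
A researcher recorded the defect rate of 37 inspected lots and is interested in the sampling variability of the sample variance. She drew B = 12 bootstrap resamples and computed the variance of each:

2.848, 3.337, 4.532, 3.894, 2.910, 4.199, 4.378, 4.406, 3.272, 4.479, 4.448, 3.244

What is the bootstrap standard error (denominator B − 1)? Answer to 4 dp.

Bootstrap SE is the standard deviation of the 12 replicate variances.
Mean of replicates: (2.848 + 3.337 + 4.532 + 3.894 + 2.910 + 4.199 + 4.378 + 4.406 + 3.272 + 4.479 + 4.448 + 3.244) / 12 = 45.94700 / 12 = 3.82892
Sum of squared deviations: (−0.98092)² + (−0.49192)² + (+0.70308)² + (+0.06508)² + (−0.91892)² + (+0.37008)² + (+0.54908)² + (+0.57708)² + (−0.55692)² + (+0.65008)² + (+0.61908)² + (−0.58492)² = 4.77678
Variance = 4.77678 / 11 = 0.43425
SE* = √0.43425

SE* = 0.6590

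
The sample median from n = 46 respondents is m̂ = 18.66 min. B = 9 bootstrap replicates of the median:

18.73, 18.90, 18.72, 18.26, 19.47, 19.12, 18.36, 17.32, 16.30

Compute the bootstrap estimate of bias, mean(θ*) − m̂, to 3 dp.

mean(θ*) = (18.73 + 18.90 + 18.72 + 18.26 + 19.47 + 19.12 + 18.36 + 17.32 + 16.30) / 9 = 18.3533
bias = 18.3533 − 18.66

bias = −0.307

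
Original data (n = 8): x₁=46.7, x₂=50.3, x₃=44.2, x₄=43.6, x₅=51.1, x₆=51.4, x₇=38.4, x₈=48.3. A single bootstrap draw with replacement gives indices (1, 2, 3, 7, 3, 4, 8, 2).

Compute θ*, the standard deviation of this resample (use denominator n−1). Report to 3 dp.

Resample values: 46.7, 50.3, 44.2, 38.4, 44.2, 43.6, 48.3, 50.3.
Mean = 45.7500; sum of squared deviations = 112.2600
s² = 112.2600 / 7 = 16.0371
s = √16.0371 = 4.005

θ* = 4.005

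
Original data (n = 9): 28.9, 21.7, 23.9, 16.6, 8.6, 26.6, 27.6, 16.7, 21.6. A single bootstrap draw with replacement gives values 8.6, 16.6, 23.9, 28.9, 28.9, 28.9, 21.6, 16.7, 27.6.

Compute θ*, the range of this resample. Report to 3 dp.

Range = 28.9 − 8.6 = 20.300

θ* = 20.300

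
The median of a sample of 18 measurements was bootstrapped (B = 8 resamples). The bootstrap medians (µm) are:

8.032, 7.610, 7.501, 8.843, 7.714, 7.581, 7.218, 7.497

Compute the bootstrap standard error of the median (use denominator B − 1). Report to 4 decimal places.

Bootstrap SE is the standard deviation of the 8 replicate medians.
Mean of replicates: (8.032 + 7.610 + 7.501 + 8.843 + 7.714 + 7.581 + 7.218 + 7.497) / 8 = 61.99600 / 8 = 7.74950
Sum of squared deviations: (+0.28250)² + (−0.13950)² + (−0.24850)² + (+1.09350)² + (−0.03550)² + (−0.16850)² + (−0.53150)² + (−0.25250)² = 1.73266
Variance = 1.73266 / 7 = 0.24752
SE* = √0.24752

SE* = 0.4975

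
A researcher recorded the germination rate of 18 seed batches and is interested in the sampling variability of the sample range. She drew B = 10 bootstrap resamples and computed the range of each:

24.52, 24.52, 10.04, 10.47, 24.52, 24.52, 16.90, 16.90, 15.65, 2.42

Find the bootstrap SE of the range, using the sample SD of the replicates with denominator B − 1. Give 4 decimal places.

Bootstrap SE is the standard deviation of the 10 replicate ranges.
Mean of replicates: (24.52 + 24.52 + 10.04 + 10.47 + 24.52 + 24.52 + 16.90 + 16.90 + 15.65 + 2.42) / 10 = 170.46000 / 10 = 17.04600
Sum of squared deviations: (+7.47400)² + (+7.47400)² + (−7.00600)² + (−6.57600)² + (+7.47400)² + (+7.47400)² + (−0.14600)² + (−0.14600)² + (−1.39600)² + (−14.62600)² = 531.68184
Variance = 531.68184 / 9 = 59.07576
SE* = √59.07576

SE* = 7.6861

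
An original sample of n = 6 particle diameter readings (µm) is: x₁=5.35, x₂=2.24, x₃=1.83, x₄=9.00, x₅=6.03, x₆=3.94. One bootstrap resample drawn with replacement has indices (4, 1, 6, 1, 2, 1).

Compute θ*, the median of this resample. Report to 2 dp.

Resample values: 9.00, 5.35, 3.94, 5.35, 2.24, 5.35.
Sorted: 2.24, 3.94, 5.35, 5.35, 5.35, 9.00
Median = average of the two middle values = 5.35

θ* = 5.35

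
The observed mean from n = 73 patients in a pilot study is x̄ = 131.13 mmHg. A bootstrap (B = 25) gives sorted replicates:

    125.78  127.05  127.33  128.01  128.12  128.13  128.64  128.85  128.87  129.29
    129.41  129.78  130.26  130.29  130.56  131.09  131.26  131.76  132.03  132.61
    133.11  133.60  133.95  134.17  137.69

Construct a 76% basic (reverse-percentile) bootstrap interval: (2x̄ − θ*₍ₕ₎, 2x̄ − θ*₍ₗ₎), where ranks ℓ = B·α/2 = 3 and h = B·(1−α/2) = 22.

Percentile endpoints at ranks 3 and 22: θ*₍3₎ = 127.33, θ*₍22₎ = 133.60.
Basic interval reflects these around x̄:
  lower = 2 × 131.13 − 133.60 = 128.66
  upper = 2 × 131.13 − 127.33 = 134.93

(128.66, 134.93)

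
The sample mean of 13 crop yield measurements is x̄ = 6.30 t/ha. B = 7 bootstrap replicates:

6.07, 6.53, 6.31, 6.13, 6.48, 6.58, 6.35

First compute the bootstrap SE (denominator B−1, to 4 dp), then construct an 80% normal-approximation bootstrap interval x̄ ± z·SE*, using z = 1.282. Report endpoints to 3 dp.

Mean of replicates = 6.3500; sum of squared deviations = 0.2306; SE* = √(0.2306/6) = 0.1960
Margin = 1.282 × 0.1960 = 0.2513
Interval: 6.30 ± 0.2513

(6.049, 6.551)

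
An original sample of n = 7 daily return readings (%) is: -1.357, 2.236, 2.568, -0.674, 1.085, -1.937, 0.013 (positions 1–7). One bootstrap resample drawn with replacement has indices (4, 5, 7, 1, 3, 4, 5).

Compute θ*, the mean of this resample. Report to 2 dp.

Resample values: -0.674, 1.085, 0.013, -1.357, 2.568, -0.674, 1.085.
Mean = ((-0.674) + 1.085 + 0.013 + (-1.357) + 2.568 + (-0.674) + 1.085) / 7 = 2.0460 / 7 = 0.29

θ* = 0.29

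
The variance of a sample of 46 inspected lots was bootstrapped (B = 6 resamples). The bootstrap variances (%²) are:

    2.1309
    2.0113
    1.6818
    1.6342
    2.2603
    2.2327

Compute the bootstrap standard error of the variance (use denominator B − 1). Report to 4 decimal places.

Bootstrap SE is the standard deviation of the 6 replicate variances.
Mean of replicates: (2.1309 + 2.0113 + 1.6818 + 1.6342 + 2.2603 + 2.2327) / 6 = 11.95120 / 6 = 1.99187
Sum of squared deviations: (+0.13903)² + (+0.01943)² + (−0.31007)² + (−0.35767)² + (+0.26843)² + (+0.24083)² = 0.37383
Variance = 0.37383 / 5 = 0.07477
SE* = √0.07477

SE* = 0.2734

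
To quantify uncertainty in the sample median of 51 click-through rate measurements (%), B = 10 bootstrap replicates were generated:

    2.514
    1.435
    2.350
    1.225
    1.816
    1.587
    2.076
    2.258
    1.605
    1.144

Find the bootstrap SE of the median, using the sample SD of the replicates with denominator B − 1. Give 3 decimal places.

Bootstrap SE is the standard deviation of the 10 replicate medians.
Mean of replicates: (2.514 + 1.435 + 2.350 + 1.225 + 1.816 + 1.587 + 2.076 + 2.258 + 1.605 + 1.144) / 10 = 18.0100 / 10 = 1.8010
Sum of squared deviations: (+0.7130)² + (−0.3660)² + (+0.5490)² + (−0.5760)² + (+0.0150)² + (−0.2140)² + (+0.2750)² + (+0.4570)² + (−0.1960)² + (−0.6570)² = 2.0761
Variance = 2.0761 / 9 = 0.2307
SE* = √0.2307

SE* = 0.480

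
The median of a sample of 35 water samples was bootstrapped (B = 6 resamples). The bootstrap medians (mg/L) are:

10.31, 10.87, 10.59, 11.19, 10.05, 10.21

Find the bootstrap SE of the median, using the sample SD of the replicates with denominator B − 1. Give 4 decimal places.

SE* = 0.4326

Bootstrap SE is the standard deviation of the 6 replicate medians.
Mean of replicates: (10.31 + 10.87 + 10.59 + 11.19 + 10.05 + 10.21) / 6 = 63.22000 / 6 = 10.53667
Sum of squared deviations: (−0.22667)² + (+0.33333)² + (+0.05333)² + (+0.65333)² + (−0.48667)² + (−0.32667)² = 0.93573
Variance = 0.93573 / 5 = 0.18715
SE* = √0.18715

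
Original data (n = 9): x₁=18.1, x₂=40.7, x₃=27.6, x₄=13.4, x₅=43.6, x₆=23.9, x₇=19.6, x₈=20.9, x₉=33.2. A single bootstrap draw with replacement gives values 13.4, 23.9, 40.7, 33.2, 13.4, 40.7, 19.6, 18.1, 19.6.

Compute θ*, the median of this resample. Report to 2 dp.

θ* = 19.60

Sorted: 13.4, 13.4, 18.1, 19.6, 19.6, 23.9, 33.2, 40.7, 40.7
Median = middle value = 19.60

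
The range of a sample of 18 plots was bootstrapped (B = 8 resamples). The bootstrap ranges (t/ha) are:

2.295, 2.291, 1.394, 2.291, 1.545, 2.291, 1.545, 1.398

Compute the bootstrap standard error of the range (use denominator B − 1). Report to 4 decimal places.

SE* = 0.4427

Bootstrap SE is the standard deviation of the 8 replicate ranges.
Mean of replicates: (2.295 + 2.291 + 1.394 + 2.291 + 1.545 + 2.291 + 1.545 + 1.398) / 8 = 15.05000 / 8 = 1.88125
Sum of squared deviations: (+0.41375)² + (+0.40975)² + (−0.48725)² + (+0.40975)² + (−0.33625)² + (+0.40975)² + (−0.33625)² + (−0.48325)² = 1.37195
Variance = 1.37195 / 7 = 0.19599
SE* = √0.19599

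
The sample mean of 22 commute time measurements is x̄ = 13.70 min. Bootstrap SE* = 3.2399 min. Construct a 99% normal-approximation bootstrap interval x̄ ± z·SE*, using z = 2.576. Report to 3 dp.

(5.354, 22.046)

Margin = 2.576 × 3.2399 = 8.3460
Interval: 13.70 ± 8.3460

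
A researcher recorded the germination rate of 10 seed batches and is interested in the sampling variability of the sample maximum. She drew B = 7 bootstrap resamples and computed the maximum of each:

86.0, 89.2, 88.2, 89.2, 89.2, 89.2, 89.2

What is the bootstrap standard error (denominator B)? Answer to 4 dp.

Bootstrap SE is the standard deviation of the 7 replicate maximums.
Mean of replicates: (86.0 + 89.2 + 88.2 + 89.2 + 89.2 + 89.2 + 89.2) / 7 = 620.20000 / 7 = 88.60000
Sum of squared deviations: (−2.60000)² + (+0.60000)² + (−0.40000)² + (+0.60000)² + (+0.60000)² + (+0.60000)² + (+0.60000)² = 8.72000
Variance = 8.72000 / 7 = 1.24571
SE* = √1.24571

SE* = 1.1161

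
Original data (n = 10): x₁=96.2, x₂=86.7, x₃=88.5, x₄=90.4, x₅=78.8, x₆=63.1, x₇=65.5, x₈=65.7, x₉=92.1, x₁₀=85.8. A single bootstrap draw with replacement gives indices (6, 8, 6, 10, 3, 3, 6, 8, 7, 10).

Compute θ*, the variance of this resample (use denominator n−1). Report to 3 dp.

Resample values: 63.1, 65.7, 63.1, 85.8, 88.5, 88.5, 63.1, 65.7, 65.5, 85.8.
Mean = 73.4800; sum of squared deviations = 1262.7360
s² = 1262.7360 / 9 = 140.3040

θ* = 140.304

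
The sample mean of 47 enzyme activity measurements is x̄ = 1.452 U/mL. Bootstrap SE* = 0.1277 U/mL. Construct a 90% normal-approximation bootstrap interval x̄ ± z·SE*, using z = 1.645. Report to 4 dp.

(1.2419, 1.6621)

Margin = 1.645 × 0.1277 = 0.21007
Interval: 1.452 ± 0.21007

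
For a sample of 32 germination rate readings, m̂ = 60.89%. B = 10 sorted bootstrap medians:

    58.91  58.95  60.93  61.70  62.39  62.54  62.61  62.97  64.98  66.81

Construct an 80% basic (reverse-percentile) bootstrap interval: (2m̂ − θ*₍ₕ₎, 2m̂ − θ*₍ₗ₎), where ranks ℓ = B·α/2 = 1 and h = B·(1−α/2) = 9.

Percentile endpoints at ranks 1 and 9: θ*₍1₎ = 58.91, θ*₍9₎ = 64.98.
Basic interval reflects these around m̂:
  lower = 2 × 60.89 − 64.98 = 56.80
  upper = 2 × 60.89 − 58.91 = 62.87

(56.80, 62.87)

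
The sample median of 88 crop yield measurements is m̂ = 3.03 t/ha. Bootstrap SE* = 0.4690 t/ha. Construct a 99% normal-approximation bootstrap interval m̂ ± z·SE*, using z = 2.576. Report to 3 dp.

Margin = 2.576 × 0.4690 = 1.2081
Interval: 3.03 ± 1.2081

(1.822, 4.238)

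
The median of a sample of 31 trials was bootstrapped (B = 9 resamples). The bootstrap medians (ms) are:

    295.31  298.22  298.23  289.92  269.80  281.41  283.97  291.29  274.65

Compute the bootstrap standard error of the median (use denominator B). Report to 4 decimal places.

SE* = 9.6424

Bootstrap SE is the standard deviation of the 9 replicate medians.
Mean of replicates: (295.31 + 298.22 + 298.23 + 289.92 + 269.80 + 281.41 + 283.97 + 291.29 + 274.65) / 9 = 2582.80000 / 9 = 286.97778
Sum of squared deviations: (+8.33222)² + (+11.24222)² + (+11.25222)² + (+2.94222)² + (−17.17778)² + (−5.56778)² + (−3.00778)² + (+4.31222)² + (−12.32778)² = 836.77496
Variance = 836.77496 / 9 = 92.97500
SE* = √92.97500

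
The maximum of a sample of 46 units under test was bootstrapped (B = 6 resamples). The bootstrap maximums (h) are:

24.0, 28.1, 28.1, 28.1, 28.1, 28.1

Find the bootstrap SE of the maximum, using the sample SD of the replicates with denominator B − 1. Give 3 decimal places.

Bootstrap SE is the standard deviation of the 6 replicate maximums.
Mean of replicates: (24.0 + 28.1 + 28.1 + 28.1 + 28.1 + 28.1) / 6 = 164.5000 / 6 = 27.4167
Sum of squared deviations: (−3.4167)² + (+0.6833)² + (+0.6833)² + (+0.6833)² + (+0.6833)² + (+0.6833)² = 14.0083
Variance = 14.0083 / 5 = 2.8017
SE* = √2.8017

SE* = 1.674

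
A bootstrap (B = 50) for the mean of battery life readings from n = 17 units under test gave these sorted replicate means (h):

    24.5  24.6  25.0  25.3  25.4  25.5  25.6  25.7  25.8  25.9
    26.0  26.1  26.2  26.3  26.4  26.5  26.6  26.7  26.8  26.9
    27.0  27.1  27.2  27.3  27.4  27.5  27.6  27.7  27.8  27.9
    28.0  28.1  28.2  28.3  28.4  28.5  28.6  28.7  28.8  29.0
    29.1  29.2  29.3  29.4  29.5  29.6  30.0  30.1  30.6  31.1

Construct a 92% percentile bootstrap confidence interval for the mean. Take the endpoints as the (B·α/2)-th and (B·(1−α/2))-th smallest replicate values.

(24.6, 30.1)

α = 0.08; lower rank = 50 × 0.040 = 2; upper rank = 50 × 0.960 = 48.
The 2nd smallest replicate is 24.6; the 48th is 30.1.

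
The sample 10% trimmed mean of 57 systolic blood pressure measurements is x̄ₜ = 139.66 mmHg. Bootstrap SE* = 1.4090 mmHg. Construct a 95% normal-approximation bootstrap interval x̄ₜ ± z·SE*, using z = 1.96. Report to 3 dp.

(136.898, 142.422)

Margin = 1.96 × 1.4090 = 2.7616
Interval: 139.66 ± 2.7616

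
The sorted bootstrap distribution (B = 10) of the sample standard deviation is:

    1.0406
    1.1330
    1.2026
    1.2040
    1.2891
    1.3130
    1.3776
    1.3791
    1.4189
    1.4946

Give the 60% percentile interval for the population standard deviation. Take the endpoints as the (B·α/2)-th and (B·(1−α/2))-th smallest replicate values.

(1.1330, 1.3791)

α = 0.40; lower rank = 10 × 0.200 = 2; upper rank = 10 × 0.800 = 8.
The 2nd smallest replicate is 1.1330; the 8th is 1.3791.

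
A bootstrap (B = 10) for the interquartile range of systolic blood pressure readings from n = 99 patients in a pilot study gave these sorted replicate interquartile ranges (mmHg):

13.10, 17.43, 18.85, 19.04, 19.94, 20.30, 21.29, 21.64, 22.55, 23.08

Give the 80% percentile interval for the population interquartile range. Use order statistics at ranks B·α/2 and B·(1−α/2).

(13.10, 22.55)

α = 0.20; lower rank = 10 × 0.100 = 1; upper rank = 10 × 0.900 = 9.
The 1st smallest replicate is 13.10; the 9th is 22.55.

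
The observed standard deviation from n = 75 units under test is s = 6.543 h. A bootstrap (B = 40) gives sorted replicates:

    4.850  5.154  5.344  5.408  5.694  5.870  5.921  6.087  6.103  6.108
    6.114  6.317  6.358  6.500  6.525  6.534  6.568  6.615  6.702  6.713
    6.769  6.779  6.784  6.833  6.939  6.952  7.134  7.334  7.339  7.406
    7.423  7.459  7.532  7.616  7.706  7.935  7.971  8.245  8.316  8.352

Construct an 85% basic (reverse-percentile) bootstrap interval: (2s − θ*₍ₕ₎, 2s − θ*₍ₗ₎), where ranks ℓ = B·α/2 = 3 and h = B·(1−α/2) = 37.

(5.115, 7.742)

Percentile endpoints at ranks 3 and 37: θ*₍3₎ = 5.344, θ*₍37₎ = 7.971.
Basic interval reflects these around s:
  lower = 2 × 6.543 − 7.971 = 5.115
  upper = 2 × 6.543 − 5.344 = 7.742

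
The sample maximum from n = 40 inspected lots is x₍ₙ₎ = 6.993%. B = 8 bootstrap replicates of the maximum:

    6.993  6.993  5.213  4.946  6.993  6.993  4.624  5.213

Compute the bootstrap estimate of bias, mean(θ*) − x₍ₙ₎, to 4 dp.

mean(θ*) = (6.993 + 6.993 + 5.213 + 4.946 + 6.993 + 6.993 + 4.624 + 5.213) / 8 = 5.99600
bias = 5.99600 − 6.993

bias = −0.9970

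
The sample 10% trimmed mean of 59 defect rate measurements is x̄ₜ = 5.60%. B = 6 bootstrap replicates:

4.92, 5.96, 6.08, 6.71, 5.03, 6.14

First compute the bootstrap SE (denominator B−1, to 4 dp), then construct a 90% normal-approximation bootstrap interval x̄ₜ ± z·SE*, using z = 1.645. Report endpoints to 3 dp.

(4.457, 6.743)

Mean of replicates = 5.8067; sum of squared deviations = 2.4147; SE* = √(2.4147/5) = 0.6949
Margin = 1.645 × 0.6949 = 1.1431
Interval: 5.60 ± 1.1431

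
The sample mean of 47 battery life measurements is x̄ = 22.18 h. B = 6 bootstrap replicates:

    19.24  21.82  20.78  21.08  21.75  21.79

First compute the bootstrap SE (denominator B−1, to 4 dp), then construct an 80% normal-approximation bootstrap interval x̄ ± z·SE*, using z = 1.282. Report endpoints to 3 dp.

Mean of replicates = 21.0767; sum of squared deviations = 4.9761; SE* = √(4.9761/5) = 0.9976
Margin = 1.282 × 0.9976 = 1.2789
Interval: 22.18 ± 1.2789

(20.901, 23.459)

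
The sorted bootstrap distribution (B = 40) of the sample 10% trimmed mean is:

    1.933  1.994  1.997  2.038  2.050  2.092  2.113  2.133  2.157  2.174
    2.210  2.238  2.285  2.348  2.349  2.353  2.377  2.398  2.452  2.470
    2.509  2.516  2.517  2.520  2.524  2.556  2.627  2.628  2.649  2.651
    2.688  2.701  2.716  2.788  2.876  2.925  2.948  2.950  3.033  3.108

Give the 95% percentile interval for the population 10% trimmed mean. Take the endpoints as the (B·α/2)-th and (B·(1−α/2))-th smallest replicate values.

(1.933, 3.033)

α = 0.05; lower rank = 40 × 0.025 = 1; upper rank = 40 × 0.975 = 39.
The 1st smallest replicate is 1.933; the 39th is 3.033.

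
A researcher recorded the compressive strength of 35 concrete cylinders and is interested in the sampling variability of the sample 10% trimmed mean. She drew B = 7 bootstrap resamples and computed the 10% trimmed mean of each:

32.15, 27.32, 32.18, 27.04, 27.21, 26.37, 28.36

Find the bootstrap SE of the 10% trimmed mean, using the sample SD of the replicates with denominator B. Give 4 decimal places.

Bootstrap SE is the standard deviation of the 7 replicate 10% trimmed means.
Mean of replicates: (32.15 + 27.32 + 32.18 + 27.04 + 27.21 + 26.37 + 28.36) / 7 = 200.63000 / 7 = 28.66143
Sum of squared deviations: (+3.48857)² + (−1.34143)² + (+3.51857)² + (−1.62143)² + (−1.45143)² + (−2.29143)² + (−0.30143)² = 36.42709
Variance = 36.42709 / 7 = 5.20387
SE* = √5.20387

SE* = 2.2812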